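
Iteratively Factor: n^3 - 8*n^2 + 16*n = (n)*(n^2 - 8*n + 16) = n*(n - 4)*(n - 4)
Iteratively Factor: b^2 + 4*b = (b)*(b + 4)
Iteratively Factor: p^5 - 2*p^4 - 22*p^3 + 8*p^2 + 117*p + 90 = (p - 3)*(p^4 + p^3 - 19*p^2 - 49*p - 30) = (p - 3)*(p + 1)*(p^3 - 19*p - 30) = (p - 3)*(p + 1)*(p + 3)*(p^2 - 3*p - 10) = (p - 3)*(p + 1)*(p + 2)*(p + 3)*(p - 5)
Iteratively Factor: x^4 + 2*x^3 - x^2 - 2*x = (x)*(x^3 + 2*x^2 - x - 2) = x*(x - 1)*(x^2 + 3*x + 2) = x*(x - 1)*(x + 1)*(x + 2)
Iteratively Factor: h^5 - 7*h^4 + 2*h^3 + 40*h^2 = (h + 2)*(h^4 - 9*h^3 + 20*h^2) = h*(h + 2)*(h^3 - 9*h^2 + 20*h) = h*(h - 4)*(h + 2)*(h^2 - 5*h) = h*(h - 5)*(h - 4)*(h + 2)*(h)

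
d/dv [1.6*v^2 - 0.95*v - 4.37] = 3.2*v - 0.95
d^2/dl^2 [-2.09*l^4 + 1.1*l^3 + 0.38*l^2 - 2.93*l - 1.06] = -25.08*l^2 + 6.6*l + 0.76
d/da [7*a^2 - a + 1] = 14*a - 1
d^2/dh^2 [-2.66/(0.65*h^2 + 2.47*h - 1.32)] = (2.2477*h^2 + 8.54126*h - 2.66*(1.3*h + 2.47)*(2.6*h + 4.94) - 4.56456)/(0.65*h^2 + 2.47*h - 1.32)^3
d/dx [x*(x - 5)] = 2*x - 5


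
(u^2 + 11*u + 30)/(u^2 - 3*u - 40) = (u + 6)/(u - 8)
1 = 1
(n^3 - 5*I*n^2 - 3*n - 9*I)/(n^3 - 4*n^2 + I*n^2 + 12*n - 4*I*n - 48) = (n^2 - 2*I*n + 3)/(n^2 + 4*n*(-1 + I) - 16*I)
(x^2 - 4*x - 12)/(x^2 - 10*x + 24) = (x + 2)/(x - 4)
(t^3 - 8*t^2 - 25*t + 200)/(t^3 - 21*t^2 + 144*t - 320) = (t + 5)/(t - 8)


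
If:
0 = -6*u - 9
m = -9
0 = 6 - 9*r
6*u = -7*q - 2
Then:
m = -9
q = 1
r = 2/3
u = -3/2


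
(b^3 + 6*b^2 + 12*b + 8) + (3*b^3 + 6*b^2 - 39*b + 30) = 4*b^3 + 12*b^2 - 27*b + 38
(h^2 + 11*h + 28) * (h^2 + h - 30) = h^4 + 12*h^3 + 9*h^2 - 302*h - 840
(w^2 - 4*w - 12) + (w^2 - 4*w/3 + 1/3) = 2*w^2 - 16*w/3 - 35/3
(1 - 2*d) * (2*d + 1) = 1 - 4*d^2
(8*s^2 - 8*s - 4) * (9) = 72*s^2 - 72*s - 36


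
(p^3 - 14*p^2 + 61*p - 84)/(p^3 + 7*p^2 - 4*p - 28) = (p^3 - 14*p^2 + 61*p - 84)/(p^3 + 7*p^2 - 4*p - 28)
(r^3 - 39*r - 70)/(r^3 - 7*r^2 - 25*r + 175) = (r + 2)/(r - 5)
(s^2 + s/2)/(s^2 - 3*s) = (s + 1/2)/(s - 3)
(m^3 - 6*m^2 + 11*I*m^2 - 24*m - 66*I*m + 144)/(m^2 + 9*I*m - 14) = (m^3 + m^2*(-6 + 11*I) + m*(-24 - 66*I) + 144)/(m^2 + 9*I*m - 14)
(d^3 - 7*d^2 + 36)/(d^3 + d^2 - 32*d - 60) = (d - 3)/(d + 5)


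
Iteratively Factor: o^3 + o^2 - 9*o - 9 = (o + 3)*(o^2 - 2*o - 3) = (o + 1)*(o + 3)*(o - 3)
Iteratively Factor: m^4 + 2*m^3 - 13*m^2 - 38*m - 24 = (m - 4)*(m^3 + 6*m^2 + 11*m + 6) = (m - 4)*(m + 2)*(m^2 + 4*m + 3) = (m - 4)*(m + 1)*(m + 2)*(m + 3)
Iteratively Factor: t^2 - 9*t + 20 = (t - 4)*(t - 5)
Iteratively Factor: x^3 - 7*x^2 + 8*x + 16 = (x - 4)*(x^2 - 3*x - 4) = (x - 4)*(x + 1)*(x - 4)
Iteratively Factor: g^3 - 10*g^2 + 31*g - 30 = (g - 3)*(g^2 - 7*g + 10) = (g - 3)*(g - 2)*(g - 5)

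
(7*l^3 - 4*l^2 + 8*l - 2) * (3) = 21*l^3 - 12*l^2 + 24*l - 6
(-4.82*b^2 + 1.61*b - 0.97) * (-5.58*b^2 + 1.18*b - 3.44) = 26.8956*b^4 - 14.6714*b^3 + 23.8932*b^2 - 6.683*b + 3.3368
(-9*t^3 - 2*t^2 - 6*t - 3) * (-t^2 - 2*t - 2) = 9*t^5 + 20*t^4 + 28*t^3 + 19*t^2 + 18*t + 6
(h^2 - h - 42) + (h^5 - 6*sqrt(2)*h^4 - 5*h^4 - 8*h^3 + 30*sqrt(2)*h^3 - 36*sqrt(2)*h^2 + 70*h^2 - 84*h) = h^5 - 6*sqrt(2)*h^4 - 5*h^4 - 8*h^3 + 30*sqrt(2)*h^3 - 36*sqrt(2)*h^2 + 71*h^2 - 85*h - 42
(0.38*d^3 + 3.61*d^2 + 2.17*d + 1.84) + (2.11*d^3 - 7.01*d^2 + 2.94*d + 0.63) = 2.49*d^3 - 3.4*d^2 + 5.11*d + 2.47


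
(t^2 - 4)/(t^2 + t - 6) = (t + 2)/(t + 3)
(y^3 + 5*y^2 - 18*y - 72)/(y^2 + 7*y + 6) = (y^2 - y - 12)/(y + 1)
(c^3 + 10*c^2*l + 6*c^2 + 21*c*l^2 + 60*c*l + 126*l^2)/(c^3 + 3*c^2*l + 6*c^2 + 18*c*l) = (c + 7*l)/c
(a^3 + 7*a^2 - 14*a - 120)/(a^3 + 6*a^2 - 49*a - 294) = (a^2 + a - 20)/(a^2 - 49)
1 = 1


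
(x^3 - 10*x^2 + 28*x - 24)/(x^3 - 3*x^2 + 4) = (x - 6)/(x + 1)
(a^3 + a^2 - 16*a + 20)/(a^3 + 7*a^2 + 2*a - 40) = (a - 2)/(a + 4)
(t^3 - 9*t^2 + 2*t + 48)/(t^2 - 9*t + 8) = (t^2 - t - 6)/(t - 1)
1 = 1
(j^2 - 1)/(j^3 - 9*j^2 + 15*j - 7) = (j + 1)/(j^2 - 8*j + 7)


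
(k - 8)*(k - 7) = k^2 - 15*k + 56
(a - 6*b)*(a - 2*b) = a^2 - 8*a*b + 12*b^2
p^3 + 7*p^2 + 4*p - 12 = (p - 1)*(p + 2)*(p + 6)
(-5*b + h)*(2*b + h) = -10*b^2 - 3*b*h + h^2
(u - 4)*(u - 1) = u^2 - 5*u + 4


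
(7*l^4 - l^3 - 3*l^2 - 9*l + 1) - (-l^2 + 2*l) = 7*l^4 - l^3 - 2*l^2 - 11*l + 1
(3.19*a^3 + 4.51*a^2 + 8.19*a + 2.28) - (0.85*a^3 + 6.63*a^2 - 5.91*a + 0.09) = 2.34*a^3 - 2.12*a^2 + 14.1*a + 2.19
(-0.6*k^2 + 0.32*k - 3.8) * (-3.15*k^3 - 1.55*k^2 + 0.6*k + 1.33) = 1.89*k^5 - 0.0780000000000001*k^4 + 11.114*k^3 + 5.284*k^2 - 1.8544*k - 5.054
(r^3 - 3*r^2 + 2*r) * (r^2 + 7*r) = r^5 + 4*r^4 - 19*r^3 + 14*r^2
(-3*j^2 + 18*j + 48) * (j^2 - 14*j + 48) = -3*j^4 + 60*j^3 - 348*j^2 + 192*j + 2304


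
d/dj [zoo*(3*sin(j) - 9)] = zoo*cos(j)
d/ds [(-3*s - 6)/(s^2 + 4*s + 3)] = 3*(-s^2 - 4*s + 2*(s + 2)^2 - 3)/(s^2 + 4*s + 3)^2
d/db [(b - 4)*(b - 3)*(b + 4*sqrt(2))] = 3*b^2 - 14*b + 8*sqrt(2)*b - 28*sqrt(2) + 12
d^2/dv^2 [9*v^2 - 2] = 18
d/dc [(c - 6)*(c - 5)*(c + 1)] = 3*c^2 - 20*c + 19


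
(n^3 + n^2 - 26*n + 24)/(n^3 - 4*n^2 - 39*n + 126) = (n^2 - 5*n + 4)/(n^2 - 10*n + 21)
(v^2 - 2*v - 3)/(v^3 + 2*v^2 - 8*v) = (v^2 - 2*v - 3)/(v*(v^2 + 2*v - 8))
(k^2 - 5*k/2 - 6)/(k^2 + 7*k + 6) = (k^2 - 5*k/2 - 6)/(k^2 + 7*k + 6)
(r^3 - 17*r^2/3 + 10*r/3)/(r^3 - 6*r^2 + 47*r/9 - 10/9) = 3*r/(3*r - 1)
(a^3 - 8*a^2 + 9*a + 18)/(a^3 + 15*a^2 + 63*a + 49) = (a^2 - 9*a + 18)/(a^2 + 14*a + 49)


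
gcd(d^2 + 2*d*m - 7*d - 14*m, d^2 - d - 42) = d - 7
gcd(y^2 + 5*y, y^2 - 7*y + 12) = 1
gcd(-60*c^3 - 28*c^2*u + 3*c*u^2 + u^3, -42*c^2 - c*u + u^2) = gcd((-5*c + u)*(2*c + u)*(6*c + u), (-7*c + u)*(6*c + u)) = 6*c + u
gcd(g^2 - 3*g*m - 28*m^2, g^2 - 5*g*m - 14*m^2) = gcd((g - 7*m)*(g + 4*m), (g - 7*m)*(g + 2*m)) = g - 7*m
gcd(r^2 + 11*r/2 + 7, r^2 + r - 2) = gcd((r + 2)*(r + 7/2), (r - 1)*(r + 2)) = r + 2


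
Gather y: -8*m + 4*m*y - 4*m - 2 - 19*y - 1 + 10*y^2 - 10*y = -12*m + 10*y^2 + y*(4*m - 29) - 3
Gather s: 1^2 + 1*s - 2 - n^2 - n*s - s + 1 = -n^2 - n*s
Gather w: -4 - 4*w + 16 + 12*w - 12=8*w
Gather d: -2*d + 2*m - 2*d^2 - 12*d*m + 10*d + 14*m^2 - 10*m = -2*d^2 + d*(8 - 12*m) + 14*m^2 - 8*m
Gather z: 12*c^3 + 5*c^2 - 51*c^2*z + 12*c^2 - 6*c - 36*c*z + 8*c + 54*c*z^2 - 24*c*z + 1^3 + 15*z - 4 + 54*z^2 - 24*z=12*c^3 + 17*c^2 + 2*c + z^2*(54*c + 54) + z*(-51*c^2 - 60*c - 9) - 3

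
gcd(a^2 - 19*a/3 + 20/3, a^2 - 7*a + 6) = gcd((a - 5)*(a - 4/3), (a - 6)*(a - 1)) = 1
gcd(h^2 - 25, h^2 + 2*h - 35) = h - 5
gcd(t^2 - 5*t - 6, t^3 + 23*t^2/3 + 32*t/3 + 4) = t + 1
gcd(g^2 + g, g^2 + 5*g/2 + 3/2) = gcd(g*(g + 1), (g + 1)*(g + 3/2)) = g + 1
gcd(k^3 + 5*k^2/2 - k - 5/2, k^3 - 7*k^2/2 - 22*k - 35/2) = k^2 + 7*k/2 + 5/2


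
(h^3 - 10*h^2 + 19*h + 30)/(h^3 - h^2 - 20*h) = (h^2 - 5*h - 6)/(h*(h + 4))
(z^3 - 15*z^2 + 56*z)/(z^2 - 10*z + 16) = z*(z - 7)/(z - 2)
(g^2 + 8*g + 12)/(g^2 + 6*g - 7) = (g^2 + 8*g + 12)/(g^2 + 6*g - 7)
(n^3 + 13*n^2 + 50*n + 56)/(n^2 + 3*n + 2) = (n^2 + 11*n + 28)/(n + 1)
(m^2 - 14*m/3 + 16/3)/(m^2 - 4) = (m - 8/3)/(m + 2)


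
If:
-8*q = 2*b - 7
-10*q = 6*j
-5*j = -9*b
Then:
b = -175/166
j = -315/166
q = 189/166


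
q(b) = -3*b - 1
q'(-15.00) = -3.00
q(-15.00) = 44.00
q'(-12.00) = -3.00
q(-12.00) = 35.00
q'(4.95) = -3.00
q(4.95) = -15.85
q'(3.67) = -3.00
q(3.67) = -12.01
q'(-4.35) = -3.00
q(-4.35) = 12.05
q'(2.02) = -3.00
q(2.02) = -7.06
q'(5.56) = -3.00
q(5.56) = -17.68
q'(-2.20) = -3.00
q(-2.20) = 5.60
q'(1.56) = -3.00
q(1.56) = -5.68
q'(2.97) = -3.00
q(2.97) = -9.91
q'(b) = -3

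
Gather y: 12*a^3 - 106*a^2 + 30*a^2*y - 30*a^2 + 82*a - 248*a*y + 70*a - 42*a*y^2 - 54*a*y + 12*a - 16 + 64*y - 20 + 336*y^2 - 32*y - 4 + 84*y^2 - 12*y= 12*a^3 - 136*a^2 + 164*a + y^2*(420 - 42*a) + y*(30*a^2 - 302*a + 20) - 40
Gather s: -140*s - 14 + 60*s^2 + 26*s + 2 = 60*s^2 - 114*s - 12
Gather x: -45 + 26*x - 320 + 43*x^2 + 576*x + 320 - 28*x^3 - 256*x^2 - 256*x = -28*x^3 - 213*x^2 + 346*x - 45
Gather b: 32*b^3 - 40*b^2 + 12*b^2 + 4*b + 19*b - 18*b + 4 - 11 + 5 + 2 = 32*b^3 - 28*b^2 + 5*b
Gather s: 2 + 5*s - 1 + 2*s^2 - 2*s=2*s^2 + 3*s + 1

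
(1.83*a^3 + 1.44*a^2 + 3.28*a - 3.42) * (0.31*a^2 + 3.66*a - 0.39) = 0.5673*a^5 + 7.1442*a^4 + 5.5735*a^3 + 10.383*a^2 - 13.7964*a + 1.3338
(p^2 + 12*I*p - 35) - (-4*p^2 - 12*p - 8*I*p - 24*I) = 5*p^2 + 12*p + 20*I*p - 35 + 24*I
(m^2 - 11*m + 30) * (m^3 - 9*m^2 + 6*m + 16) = m^5 - 20*m^4 + 135*m^3 - 320*m^2 + 4*m + 480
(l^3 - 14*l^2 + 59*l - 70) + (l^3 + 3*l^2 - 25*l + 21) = 2*l^3 - 11*l^2 + 34*l - 49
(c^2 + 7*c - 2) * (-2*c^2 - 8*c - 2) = -2*c^4 - 22*c^3 - 54*c^2 + 2*c + 4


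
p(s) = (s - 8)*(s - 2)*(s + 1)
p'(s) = (s - 8)*(s - 2) + (s - 8)*(s + 1) + (s - 2)*(s + 1) = 3*s^2 - 18*s + 6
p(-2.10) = -45.55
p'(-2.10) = 57.03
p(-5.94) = -546.78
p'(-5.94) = 218.77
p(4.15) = -42.63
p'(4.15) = -17.03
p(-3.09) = -117.98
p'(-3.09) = 90.26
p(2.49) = -9.42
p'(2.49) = -20.22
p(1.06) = 13.44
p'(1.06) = -9.71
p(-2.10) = -45.55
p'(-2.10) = 57.03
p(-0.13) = 15.07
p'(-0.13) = 8.39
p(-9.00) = -1496.00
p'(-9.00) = 411.00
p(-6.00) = -560.00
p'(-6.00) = 222.00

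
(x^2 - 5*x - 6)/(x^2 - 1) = (x - 6)/(x - 1)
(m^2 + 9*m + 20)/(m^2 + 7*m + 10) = (m + 4)/(m + 2)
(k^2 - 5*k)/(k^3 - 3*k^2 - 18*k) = (5 - k)/(-k^2 + 3*k + 18)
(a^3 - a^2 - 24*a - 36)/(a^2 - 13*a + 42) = (a^2 + 5*a + 6)/(a - 7)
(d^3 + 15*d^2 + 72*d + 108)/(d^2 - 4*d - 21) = (d^2 + 12*d + 36)/(d - 7)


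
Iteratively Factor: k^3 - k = (k + 1)*(k^2 - k) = k*(k + 1)*(k - 1)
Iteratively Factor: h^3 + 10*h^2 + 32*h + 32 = (h + 4)*(h^2 + 6*h + 8) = (h + 4)^2*(h + 2)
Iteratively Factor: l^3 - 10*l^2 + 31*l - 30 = (l - 2)*(l^2 - 8*l + 15) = (l - 3)*(l - 2)*(l - 5)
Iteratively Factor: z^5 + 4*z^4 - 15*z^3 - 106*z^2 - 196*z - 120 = (z + 3)*(z^4 + z^3 - 18*z^2 - 52*z - 40) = (z - 5)*(z + 3)*(z^3 + 6*z^2 + 12*z + 8) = (z - 5)*(z + 2)*(z + 3)*(z^2 + 4*z + 4) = (z - 5)*(z + 2)^2*(z + 3)*(z + 2)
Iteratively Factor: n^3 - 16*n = (n + 4)*(n^2 - 4*n) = n*(n + 4)*(n - 4)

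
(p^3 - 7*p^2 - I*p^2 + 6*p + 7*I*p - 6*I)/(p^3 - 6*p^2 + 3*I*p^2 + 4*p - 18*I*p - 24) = (p - 1)/(p + 4*I)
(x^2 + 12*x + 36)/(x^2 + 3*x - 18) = (x + 6)/(x - 3)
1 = 1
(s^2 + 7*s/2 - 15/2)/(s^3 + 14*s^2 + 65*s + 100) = (s - 3/2)/(s^2 + 9*s + 20)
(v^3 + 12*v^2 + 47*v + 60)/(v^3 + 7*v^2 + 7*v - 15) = (v + 4)/(v - 1)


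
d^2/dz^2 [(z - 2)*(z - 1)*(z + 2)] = 6*z - 2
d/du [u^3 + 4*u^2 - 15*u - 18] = 3*u^2 + 8*u - 15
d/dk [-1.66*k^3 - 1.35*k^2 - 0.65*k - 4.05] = -4.98*k^2 - 2.7*k - 0.65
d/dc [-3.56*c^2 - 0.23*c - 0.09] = -7.12*c - 0.23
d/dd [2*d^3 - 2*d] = 6*d^2 - 2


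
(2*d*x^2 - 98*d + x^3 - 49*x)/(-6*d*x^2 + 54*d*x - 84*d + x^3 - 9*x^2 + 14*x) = (2*d*x + 14*d + x^2 + 7*x)/(-6*d*x + 12*d + x^2 - 2*x)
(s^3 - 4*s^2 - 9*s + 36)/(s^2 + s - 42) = (s^3 - 4*s^2 - 9*s + 36)/(s^2 + s - 42)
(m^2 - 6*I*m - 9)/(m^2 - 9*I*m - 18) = (m - 3*I)/(m - 6*I)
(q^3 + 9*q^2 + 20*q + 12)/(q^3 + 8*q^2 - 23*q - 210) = (q^2 + 3*q + 2)/(q^2 + 2*q - 35)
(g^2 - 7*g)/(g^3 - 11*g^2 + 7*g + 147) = g/(g^2 - 4*g - 21)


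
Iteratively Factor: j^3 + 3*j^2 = (j)*(j^2 + 3*j) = j*(j + 3)*(j)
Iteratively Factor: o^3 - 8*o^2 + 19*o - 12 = (o - 4)*(o^2 - 4*o + 3) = (o - 4)*(o - 3)*(o - 1)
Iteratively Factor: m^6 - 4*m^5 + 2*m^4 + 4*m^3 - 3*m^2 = (m - 1)*(m^5 - 3*m^4 - m^3 + 3*m^2) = m*(m - 1)*(m^4 - 3*m^3 - m^2 + 3*m) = m*(m - 1)^2*(m^3 - 2*m^2 - 3*m) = m^2*(m - 1)^2*(m^2 - 2*m - 3) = m^2*(m - 3)*(m - 1)^2*(m + 1)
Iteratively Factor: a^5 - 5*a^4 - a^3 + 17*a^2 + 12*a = (a + 1)*(a^4 - 6*a^3 + 5*a^2 + 12*a) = (a + 1)^2*(a^3 - 7*a^2 + 12*a) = (a - 4)*(a + 1)^2*(a^2 - 3*a) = (a - 4)*(a - 3)*(a + 1)^2*(a)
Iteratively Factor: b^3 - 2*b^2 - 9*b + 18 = (b + 3)*(b^2 - 5*b + 6) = (b - 2)*(b + 3)*(b - 3)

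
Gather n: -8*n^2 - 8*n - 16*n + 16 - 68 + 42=-8*n^2 - 24*n - 10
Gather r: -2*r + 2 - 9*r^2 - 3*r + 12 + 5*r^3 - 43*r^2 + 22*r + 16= 5*r^3 - 52*r^2 + 17*r + 30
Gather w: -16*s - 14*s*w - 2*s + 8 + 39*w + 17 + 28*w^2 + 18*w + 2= -18*s + 28*w^2 + w*(57 - 14*s) + 27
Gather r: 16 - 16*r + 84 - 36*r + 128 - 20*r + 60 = 288 - 72*r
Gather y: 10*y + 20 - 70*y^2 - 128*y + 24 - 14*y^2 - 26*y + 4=-84*y^2 - 144*y + 48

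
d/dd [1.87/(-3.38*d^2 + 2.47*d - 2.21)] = (12.6412*d - 4.6189)/(3.38*d^2 - 2.47*d + 2.21)^2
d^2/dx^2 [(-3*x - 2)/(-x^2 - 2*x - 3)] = 2*(4*(x + 1)^2*(3*x + 2) - (9*x + 8)*(x^2 + 2*x + 3))/(x^2 + 2*x + 3)^3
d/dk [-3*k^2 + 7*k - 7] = 7 - 6*k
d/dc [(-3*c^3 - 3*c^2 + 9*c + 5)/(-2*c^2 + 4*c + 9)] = (6*c^4 - 24*c^3 - 75*c^2 - 34*c + 61)/(4*c^4 - 16*c^3 - 20*c^2 + 72*c + 81)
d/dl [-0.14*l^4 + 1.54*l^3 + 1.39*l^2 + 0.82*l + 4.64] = -0.56*l^3 + 4.62*l^2 + 2.78*l + 0.82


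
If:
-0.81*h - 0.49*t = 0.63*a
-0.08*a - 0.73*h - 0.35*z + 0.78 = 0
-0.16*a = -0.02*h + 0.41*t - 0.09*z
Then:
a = 0.841279153642703*z - 2.56486655446021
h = 1.34957441692715 - 0.571647030536187*z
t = 1.06675643183458 - 0.136677085837942*z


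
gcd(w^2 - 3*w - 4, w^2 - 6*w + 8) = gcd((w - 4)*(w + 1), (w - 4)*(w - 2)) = w - 4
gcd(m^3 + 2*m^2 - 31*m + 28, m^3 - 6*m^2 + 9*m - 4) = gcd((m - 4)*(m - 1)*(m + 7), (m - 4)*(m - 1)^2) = m^2 - 5*m + 4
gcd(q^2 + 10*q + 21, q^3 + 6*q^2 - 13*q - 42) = q + 7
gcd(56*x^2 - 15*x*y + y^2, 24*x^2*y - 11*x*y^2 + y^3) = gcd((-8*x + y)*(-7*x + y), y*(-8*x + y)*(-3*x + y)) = 8*x - y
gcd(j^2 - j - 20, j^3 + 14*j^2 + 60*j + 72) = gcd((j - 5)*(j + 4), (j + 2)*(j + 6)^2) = 1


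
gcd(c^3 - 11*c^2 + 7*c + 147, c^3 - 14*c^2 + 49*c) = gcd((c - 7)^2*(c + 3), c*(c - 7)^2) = c^2 - 14*c + 49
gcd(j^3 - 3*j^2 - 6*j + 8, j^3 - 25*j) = 1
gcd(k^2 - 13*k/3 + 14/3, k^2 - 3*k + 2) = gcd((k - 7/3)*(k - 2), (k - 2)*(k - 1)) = k - 2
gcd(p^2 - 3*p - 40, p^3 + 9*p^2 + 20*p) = p + 5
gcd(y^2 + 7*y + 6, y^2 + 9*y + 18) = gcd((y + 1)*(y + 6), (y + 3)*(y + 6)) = y + 6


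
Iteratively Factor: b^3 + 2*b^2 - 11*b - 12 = (b + 1)*(b^2 + b - 12) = (b - 3)*(b + 1)*(b + 4)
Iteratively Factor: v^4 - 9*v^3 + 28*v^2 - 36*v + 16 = (v - 4)*(v^3 - 5*v^2 + 8*v - 4) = (v - 4)*(v - 2)*(v^2 - 3*v + 2) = (v - 4)*(v - 2)*(v - 1)*(v - 2)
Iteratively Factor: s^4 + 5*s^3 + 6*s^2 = (s)*(s^3 + 5*s^2 + 6*s) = s*(s + 2)*(s^2 + 3*s) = s^2*(s + 2)*(s + 3)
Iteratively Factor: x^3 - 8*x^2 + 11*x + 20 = (x + 1)*(x^2 - 9*x + 20) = (x - 5)*(x + 1)*(x - 4)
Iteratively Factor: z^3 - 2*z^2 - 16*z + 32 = (z - 4)*(z^2 + 2*z - 8) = (z - 4)*(z + 4)*(z - 2)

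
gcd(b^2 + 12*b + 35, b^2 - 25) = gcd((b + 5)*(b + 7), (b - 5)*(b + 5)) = b + 5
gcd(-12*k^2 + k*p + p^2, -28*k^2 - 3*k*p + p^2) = 4*k + p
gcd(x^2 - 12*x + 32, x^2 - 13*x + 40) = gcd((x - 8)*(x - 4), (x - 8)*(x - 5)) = x - 8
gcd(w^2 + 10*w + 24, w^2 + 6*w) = w + 6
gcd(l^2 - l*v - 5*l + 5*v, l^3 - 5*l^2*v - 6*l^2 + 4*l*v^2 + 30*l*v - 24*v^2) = -l + v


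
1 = 1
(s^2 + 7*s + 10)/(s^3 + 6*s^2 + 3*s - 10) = 1/(s - 1)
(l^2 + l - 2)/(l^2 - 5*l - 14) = (l - 1)/(l - 7)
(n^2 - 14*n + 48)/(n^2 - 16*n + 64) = (n - 6)/(n - 8)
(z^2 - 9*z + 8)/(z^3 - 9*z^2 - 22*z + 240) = (z - 1)/(z^2 - z - 30)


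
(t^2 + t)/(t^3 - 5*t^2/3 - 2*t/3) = 3*(t + 1)/(3*t^2 - 5*t - 2)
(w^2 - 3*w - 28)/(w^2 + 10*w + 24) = (w - 7)/(w + 6)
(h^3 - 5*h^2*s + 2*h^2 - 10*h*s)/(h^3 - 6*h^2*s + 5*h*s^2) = (-h - 2)/(-h + s)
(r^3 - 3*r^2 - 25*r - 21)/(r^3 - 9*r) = (r^2 - 6*r - 7)/(r*(r - 3))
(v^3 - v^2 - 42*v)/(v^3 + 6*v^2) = (v - 7)/v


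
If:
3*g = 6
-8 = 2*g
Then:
No Solution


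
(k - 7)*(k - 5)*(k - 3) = k^3 - 15*k^2 + 71*k - 105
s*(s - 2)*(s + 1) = s^3 - s^2 - 2*s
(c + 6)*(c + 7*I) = c^2 + 6*c + 7*I*c + 42*I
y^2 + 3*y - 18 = (y - 3)*(y + 6)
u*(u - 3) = u^2 - 3*u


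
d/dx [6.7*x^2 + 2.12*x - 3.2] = 13.4*x + 2.12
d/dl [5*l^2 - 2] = 10*l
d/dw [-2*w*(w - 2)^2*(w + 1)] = -8*w^3 + 18*w^2 - 8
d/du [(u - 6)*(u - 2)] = 2*u - 8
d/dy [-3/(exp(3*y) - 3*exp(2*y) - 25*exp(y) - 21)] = (9*exp(2*y) - 18*exp(y) - 75)*exp(y)/(-exp(3*y) + 3*exp(2*y) + 25*exp(y) + 21)^2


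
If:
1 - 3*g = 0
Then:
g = 1/3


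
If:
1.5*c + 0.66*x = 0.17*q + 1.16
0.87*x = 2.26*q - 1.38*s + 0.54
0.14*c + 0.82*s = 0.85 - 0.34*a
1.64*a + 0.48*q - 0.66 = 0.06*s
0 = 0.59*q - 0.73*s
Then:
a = 0.07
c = -0.09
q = 1.27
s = 1.02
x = 2.29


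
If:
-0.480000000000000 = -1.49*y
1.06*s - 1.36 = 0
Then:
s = 1.28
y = 0.32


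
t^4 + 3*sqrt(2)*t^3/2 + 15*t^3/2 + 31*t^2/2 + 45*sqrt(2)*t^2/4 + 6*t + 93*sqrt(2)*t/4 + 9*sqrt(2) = (t + 1/2)*(t + 3)*(t + 4)*(t + 3*sqrt(2)/2)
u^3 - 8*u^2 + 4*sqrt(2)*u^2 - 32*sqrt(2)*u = u*(u - 8)*(u + 4*sqrt(2))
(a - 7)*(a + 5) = a^2 - 2*a - 35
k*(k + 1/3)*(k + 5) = k^3 + 16*k^2/3 + 5*k/3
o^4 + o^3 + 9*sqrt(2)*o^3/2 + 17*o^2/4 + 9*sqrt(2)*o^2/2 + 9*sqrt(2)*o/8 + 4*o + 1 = (o + 1/2)^2*(o + sqrt(2)/2)*(o + 4*sqrt(2))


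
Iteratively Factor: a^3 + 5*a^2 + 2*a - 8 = (a + 2)*(a^2 + 3*a - 4) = (a - 1)*(a + 2)*(a + 4)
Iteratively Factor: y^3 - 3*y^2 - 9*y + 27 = (y + 3)*(y^2 - 6*y + 9) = (y - 3)*(y + 3)*(y - 3)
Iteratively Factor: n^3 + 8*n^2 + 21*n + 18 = (n + 2)*(n^2 + 6*n + 9) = (n + 2)*(n + 3)*(n + 3)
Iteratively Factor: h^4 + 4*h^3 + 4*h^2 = (h + 2)*(h^3 + 2*h^2) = (h + 2)^2*(h^2) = h*(h + 2)^2*(h)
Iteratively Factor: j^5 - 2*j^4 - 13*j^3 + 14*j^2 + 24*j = (j - 4)*(j^4 + 2*j^3 - 5*j^2 - 6*j) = (j - 4)*(j + 1)*(j^3 + j^2 - 6*j) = (j - 4)*(j - 2)*(j + 1)*(j^2 + 3*j) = (j - 4)*(j - 2)*(j + 1)*(j + 3)*(j)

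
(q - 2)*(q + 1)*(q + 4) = q^3 + 3*q^2 - 6*q - 8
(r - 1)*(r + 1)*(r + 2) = r^3 + 2*r^2 - r - 2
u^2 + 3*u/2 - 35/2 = (u - 7/2)*(u + 5)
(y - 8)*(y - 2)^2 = y^3 - 12*y^2 + 36*y - 32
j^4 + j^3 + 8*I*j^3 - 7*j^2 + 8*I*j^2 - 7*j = j*(j + 1)*(j + I)*(j + 7*I)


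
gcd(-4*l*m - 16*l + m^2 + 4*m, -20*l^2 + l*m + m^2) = 4*l - m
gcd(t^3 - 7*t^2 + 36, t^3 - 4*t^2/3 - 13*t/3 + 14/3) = t + 2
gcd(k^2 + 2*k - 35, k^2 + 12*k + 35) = k + 7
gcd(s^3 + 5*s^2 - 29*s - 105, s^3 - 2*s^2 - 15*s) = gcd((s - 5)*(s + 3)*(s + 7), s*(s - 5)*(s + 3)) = s^2 - 2*s - 15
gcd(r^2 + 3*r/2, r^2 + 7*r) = r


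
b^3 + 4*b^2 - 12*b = b*(b - 2)*(b + 6)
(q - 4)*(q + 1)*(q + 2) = q^3 - q^2 - 10*q - 8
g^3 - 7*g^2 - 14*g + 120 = (g - 6)*(g - 5)*(g + 4)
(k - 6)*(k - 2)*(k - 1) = k^3 - 9*k^2 + 20*k - 12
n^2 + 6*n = n*(n + 6)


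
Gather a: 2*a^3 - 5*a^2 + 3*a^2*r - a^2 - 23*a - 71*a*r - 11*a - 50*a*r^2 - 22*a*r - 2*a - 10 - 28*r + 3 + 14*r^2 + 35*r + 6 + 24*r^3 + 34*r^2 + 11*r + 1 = 2*a^3 + a^2*(3*r - 6) + a*(-50*r^2 - 93*r - 36) + 24*r^3 + 48*r^2 + 18*r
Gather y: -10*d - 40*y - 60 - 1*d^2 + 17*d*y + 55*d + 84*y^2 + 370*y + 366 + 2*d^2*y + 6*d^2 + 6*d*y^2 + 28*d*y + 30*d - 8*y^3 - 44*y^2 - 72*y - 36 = 5*d^2 + 75*d - 8*y^3 + y^2*(6*d + 40) + y*(2*d^2 + 45*d + 258) + 270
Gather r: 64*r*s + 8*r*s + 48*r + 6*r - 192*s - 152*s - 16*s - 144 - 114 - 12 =r*(72*s + 54) - 360*s - 270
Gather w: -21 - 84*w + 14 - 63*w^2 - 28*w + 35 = -63*w^2 - 112*w + 28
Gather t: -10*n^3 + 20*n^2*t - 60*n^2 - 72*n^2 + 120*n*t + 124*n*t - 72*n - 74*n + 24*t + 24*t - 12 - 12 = -10*n^3 - 132*n^2 - 146*n + t*(20*n^2 + 244*n + 48) - 24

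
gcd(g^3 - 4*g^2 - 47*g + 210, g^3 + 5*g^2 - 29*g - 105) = g^2 + 2*g - 35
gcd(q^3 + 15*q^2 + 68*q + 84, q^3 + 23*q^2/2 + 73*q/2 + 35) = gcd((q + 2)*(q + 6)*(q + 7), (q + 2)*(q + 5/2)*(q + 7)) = q^2 + 9*q + 14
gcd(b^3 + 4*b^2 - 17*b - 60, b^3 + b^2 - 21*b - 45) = b + 3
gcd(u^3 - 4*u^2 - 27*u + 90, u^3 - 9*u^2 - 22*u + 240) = u^2 - u - 30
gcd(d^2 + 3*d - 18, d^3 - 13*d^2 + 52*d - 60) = 1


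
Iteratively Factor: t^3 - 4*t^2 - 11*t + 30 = (t + 3)*(t^2 - 7*t + 10) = (t - 5)*(t + 3)*(t - 2)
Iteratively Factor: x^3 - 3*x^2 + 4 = (x + 1)*(x^2 - 4*x + 4) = (x - 2)*(x + 1)*(x - 2)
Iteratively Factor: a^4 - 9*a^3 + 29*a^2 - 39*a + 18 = (a - 3)*(a^3 - 6*a^2 + 11*a - 6) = (a - 3)^2*(a^2 - 3*a + 2) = (a - 3)^2*(a - 2)*(a - 1)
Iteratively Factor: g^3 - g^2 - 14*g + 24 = (g - 2)*(g^2 + g - 12) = (g - 2)*(g + 4)*(g - 3)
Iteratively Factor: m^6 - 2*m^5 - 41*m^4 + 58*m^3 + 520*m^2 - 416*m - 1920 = (m - 3)*(m^5 + m^4 - 38*m^3 - 56*m^2 + 352*m + 640) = (m - 3)*(m + 4)*(m^4 - 3*m^3 - 26*m^2 + 48*m + 160) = (m - 3)*(m + 2)*(m + 4)*(m^3 - 5*m^2 - 16*m + 80) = (m - 3)*(m + 2)*(m + 4)^2*(m^2 - 9*m + 20) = (m - 5)*(m - 3)*(m + 2)*(m + 4)^2*(m - 4)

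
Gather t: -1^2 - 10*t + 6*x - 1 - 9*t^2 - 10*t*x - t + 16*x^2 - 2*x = -9*t^2 + t*(-10*x - 11) + 16*x^2 + 4*x - 2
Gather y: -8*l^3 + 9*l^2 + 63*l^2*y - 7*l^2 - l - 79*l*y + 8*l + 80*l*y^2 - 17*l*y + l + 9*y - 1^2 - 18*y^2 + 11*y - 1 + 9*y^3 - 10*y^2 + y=-8*l^3 + 2*l^2 + 8*l + 9*y^3 + y^2*(80*l - 28) + y*(63*l^2 - 96*l + 21) - 2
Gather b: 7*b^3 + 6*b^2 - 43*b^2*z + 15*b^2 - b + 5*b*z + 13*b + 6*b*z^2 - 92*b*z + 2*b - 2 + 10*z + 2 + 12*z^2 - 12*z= 7*b^3 + b^2*(21 - 43*z) + b*(6*z^2 - 87*z + 14) + 12*z^2 - 2*z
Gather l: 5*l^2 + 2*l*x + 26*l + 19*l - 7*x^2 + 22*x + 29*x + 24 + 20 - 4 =5*l^2 + l*(2*x + 45) - 7*x^2 + 51*x + 40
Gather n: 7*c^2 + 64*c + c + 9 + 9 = 7*c^2 + 65*c + 18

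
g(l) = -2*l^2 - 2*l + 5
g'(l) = -4*l - 2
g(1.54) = -2.82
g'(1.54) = -8.16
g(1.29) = -0.91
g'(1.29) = -7.16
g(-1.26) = 4.34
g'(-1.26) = 3.04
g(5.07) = -56.55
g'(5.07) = -22.28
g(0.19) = 4.55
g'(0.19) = -2.76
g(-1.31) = 4.19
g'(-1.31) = 3.24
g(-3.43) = -11.67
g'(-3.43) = 11.72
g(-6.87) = -75.65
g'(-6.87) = 25.48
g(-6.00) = -55.00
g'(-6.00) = 22.00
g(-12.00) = -259.00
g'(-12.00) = 46.00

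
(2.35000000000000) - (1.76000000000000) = 0.590000000000000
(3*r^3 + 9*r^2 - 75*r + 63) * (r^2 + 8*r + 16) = 3*r^5 + 33*r^4 + 45*r^3 - 393*r^2 - 696*r + 1008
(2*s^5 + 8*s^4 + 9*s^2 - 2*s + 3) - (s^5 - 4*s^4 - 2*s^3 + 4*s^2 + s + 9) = s^5 + 12*s^4 + 2*s^3 + 5*s^2 - 3*s - 6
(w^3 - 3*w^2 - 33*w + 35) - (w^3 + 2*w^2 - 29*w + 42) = -5*w^2 - 4*w - 7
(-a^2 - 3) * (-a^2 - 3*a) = a^4 + 3*a^3 + 3*a^2 + 9*a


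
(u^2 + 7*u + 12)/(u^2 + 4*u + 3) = (u + 4)/(u + 1)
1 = 1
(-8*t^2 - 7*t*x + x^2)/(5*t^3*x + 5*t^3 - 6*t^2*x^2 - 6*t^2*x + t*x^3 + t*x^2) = (-8*t^2 - 7*t*x + x^2)/(t*(5*t^2*x + 5*t^2 - 6*t*x^2 - 6*t*x + x^3 + x^2))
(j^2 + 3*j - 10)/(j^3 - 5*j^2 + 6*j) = (j + 5)/(j*(j - 3))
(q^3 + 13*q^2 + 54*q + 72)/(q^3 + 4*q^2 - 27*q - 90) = (q + 4)/(q - 5)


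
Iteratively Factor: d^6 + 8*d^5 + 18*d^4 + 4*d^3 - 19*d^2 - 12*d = (d)*(d^5 + 8*d^4 + 18*d^3 + 4*d^2 - 19*d - 12) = d*(d - 1)*(d^4 + 9*d^3 + 27*d^2 + 31*d + 12) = d*(d - 1)*(d + 4)*(d^3 + 5*d^2 + 7*d + 3) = d*(d - 1)*(d + 1)*(d + 4)*(d^2 + 4*d + 3) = d*(d - 1)*(d + 1)^2*(d + 4)*(d + 3)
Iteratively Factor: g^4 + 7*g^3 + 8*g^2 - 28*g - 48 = (g + 4)*(g^3 + 3*g^2 - 4*g - 12) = (g + 2)*(g + 4)*(g^2 + g - 6) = (g + 2)*(g + 3)*(g + 4)*(g - 2)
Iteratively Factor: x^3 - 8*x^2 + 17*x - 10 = (x - 5)*(x^2 - 3*x + 2) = (x - 5)*(x - 1)*(x - 2)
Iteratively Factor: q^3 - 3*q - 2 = (q + 1)*(q^2 - q - 2) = (q - 2)*(q + 1)*(q + 1)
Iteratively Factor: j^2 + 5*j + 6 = (j + 2)*(j + 3)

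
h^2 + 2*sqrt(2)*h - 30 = (h - 3*sqrt(2))*(h + 5*sqrt(2))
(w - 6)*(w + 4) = w^2 - 2*w - 24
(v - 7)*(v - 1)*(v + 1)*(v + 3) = v^4 - 4*v^3 - 22*v^2 + 4*v + 21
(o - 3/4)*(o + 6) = o^2 + 21*o/4 - 9/2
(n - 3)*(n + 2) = n^2 - n - 6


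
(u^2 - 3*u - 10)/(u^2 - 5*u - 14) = (u - 5)/(u - 7)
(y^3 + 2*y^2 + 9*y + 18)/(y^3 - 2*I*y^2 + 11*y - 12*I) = (y^2 + y*(2 - 3*I) - 6*I)/(y^2 - 5*I*y - 4)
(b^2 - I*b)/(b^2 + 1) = b/(b + I)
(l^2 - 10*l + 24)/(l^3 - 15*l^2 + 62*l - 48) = (l - 4)/(l^2 - 9*l + 8)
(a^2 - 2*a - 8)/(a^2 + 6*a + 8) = (a - 4)/(a + 4)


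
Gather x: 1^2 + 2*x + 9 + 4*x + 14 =6*x + 24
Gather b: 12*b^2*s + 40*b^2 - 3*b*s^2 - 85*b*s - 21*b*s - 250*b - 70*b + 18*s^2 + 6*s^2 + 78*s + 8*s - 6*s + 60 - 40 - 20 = b^2*(12*s + 40) + b*(-3*s^2 - 106*s - 320) + 24*s^2 + 80*s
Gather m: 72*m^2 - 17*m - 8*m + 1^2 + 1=72*m^2 - 25*m + 2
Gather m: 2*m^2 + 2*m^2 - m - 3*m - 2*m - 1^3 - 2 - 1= 4*m^2 - 6*m - 4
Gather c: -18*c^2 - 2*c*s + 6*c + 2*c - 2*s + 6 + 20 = -18*c^2 + c*(8 - 2*s) - 2*s + 26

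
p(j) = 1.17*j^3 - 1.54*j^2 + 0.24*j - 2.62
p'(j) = 3.51*j^2 - 3.08*j + 0.24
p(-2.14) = -21.65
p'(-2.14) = 22.91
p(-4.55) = -145.80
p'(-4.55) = 86.92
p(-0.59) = -3.54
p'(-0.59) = 3.28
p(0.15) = -2.61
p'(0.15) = -0.14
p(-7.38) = -558.54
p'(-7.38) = 214.14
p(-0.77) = -4.25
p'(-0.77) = 4.69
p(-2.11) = -20.97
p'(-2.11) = 22.37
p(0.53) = -2.75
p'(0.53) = -0.41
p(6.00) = 196.10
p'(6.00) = 108.12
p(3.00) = 15.83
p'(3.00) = 22.59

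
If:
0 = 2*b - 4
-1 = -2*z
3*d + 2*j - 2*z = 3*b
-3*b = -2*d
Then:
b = 2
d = 3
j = -1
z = 1/2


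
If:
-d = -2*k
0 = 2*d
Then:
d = 0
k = 0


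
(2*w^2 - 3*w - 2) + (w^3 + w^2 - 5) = w^3 + 3*w^2 - 3*w - 7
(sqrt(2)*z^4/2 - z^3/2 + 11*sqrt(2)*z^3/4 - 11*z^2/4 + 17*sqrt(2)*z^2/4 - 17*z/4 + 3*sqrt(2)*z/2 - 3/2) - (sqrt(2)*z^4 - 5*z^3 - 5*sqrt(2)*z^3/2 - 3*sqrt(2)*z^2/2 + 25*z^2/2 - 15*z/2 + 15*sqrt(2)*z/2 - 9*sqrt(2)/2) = -sqrt(2)*z^4/2 + 9*z^3/2 + 21*sqrt(2)*z^3/4 - 61*z^2/4 + 23*sqrt(2)*z^2/4 - 6*sqrt(2)*z + 13*z/4 - 3/2 + 9*sqrt(2)/2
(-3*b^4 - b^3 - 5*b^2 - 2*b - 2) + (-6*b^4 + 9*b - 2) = -9*b^4 - b^3 - 5*b^2 + 7*b - 4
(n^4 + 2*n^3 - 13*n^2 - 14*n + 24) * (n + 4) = n^5 + 6*n^4 - 5*n^3 - 66*n^2 - 32*n + 96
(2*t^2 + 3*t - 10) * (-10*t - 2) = -20*t^3 - 34*t^2 + 94*t + 20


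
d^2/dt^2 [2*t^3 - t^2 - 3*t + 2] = 12*t - 2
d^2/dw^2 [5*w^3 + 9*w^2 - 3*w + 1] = 30*w + 18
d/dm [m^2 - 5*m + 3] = 2*m - 5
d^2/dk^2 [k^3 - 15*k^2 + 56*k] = 6*k - 30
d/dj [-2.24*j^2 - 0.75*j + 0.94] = -4.48*j - 0.75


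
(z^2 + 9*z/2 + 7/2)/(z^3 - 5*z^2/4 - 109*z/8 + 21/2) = 4*(z + 1)/(4*z^2 - 19*z + 12)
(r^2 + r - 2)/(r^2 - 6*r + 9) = (r^2 + r - 2)/(r^2 - 6*r + 9)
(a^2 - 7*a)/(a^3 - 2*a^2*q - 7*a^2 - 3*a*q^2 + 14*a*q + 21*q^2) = -a/(-a^2 + 2*a*q + 3*q^2)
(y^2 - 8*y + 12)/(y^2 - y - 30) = (y - 2)/(y + 5)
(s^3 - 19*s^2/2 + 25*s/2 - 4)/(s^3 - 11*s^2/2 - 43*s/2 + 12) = (s - 1)/(s + 3)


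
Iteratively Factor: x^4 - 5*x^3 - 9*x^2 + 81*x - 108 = (x - 3)*(x^3 - 2*x^2 - 15*x + 36) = (x - 3)^2*(x^2 + x - 12) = (x - 3)^3*(x + 4)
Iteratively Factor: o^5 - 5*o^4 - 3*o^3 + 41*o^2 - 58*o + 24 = (o - 2)*(o^4 - 3*o^3 - 9*o^2 + 23*o - 12) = (o - 2)*(o - 1)*(o^3 - 2*o^2 - 11*o + 12) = (o - 2)*(o - 1)^2*(o^2 - o - 12) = (o - 2)*(o - 1)^2*(o + 3)*(o - 4)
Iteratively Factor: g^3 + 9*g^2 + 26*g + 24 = (g + 2)*(g^2 + 7*g + 12) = (g + 2)*(g + 4)*(g + 3)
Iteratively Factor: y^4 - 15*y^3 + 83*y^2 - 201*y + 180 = (y - 3)*(y^3 - 12*y^2 + 47*y - 60) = (y - 4)*(y - 3)*(y^2 - 8*y + 15) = (y - 5)*(y - 4)*(y - 3)*(y - 3)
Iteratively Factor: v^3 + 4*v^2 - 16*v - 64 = (v + 4)*(v^2 - 16) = (v + 4)^2*(v - 4)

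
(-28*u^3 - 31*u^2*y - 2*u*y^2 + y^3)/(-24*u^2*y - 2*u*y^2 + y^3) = (-7*u^2 - 6*u*y + y^2)/(y*(-6*u + y))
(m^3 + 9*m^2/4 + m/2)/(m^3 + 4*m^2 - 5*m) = (4*m^2 + 9*m + 2)/(4*(m^2 + 4*m - 5))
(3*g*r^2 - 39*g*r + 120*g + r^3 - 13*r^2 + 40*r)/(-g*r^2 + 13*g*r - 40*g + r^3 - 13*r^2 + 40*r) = (3*g + r)/(-g + r)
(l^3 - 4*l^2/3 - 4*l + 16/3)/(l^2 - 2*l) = l + 2/3 - 8/(3*l)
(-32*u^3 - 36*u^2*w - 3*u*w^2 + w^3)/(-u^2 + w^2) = (32*u^2 + 4*u*w - w^2)/(u - w)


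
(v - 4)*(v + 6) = v^2 + 2*v - 24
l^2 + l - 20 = (l - 4)*(l + 5)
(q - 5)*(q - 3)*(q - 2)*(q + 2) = q^4 - 8*q^3 + 11*q^2 + 32*q - 60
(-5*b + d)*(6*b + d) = -30*b^2 + b*d + d^2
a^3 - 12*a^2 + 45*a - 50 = (a - 5)^2*(a - 2)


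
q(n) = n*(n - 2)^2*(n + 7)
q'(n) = n*(n - 2)^2 + n*(n + 7)*(2*n - 4) + (n - 2)^2*(n + 7) = 4*n^3 + 9*n^2 - 48*n + 28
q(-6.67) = -165.45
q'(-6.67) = -438.40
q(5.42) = 787.36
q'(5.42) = 669.11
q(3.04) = 33.01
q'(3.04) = 77.63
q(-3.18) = -325.95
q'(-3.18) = 143.02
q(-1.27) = -77.81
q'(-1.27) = 95.28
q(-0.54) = -22.51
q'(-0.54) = 55.91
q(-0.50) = -20.31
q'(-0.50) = 53.75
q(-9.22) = 2576.73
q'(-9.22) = -1899.47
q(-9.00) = 2178.00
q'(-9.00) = -1727.00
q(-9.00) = 2178.00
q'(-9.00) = -1727.00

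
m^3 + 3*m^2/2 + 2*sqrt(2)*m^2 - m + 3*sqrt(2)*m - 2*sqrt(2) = (m - 1/2)*(m + 2)*(m + 2*sqrt(2))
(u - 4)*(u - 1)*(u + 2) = u^3 - 3*u^2 - 6*u + 8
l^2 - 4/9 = (l - 2/3)*(l + 2/3)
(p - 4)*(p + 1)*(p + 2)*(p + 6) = p^4 + 5*p^3 - 16*p^2 - 68*p - 48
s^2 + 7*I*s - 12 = (s + 3*I)*(s + 4*I)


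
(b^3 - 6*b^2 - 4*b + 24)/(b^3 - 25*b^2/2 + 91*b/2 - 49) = 2*(b^2 - 4*b - 12)/(2*b^2 - 21*b + 49)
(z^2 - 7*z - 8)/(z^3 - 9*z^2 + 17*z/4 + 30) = 4*(z + 1)/(4*z^2 - 4*z - 15)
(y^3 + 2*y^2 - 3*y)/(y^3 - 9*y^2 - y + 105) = y*(y - 1)/(y^2 - 12*y + 35)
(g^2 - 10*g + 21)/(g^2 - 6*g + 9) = (g - 7)/(g - 3)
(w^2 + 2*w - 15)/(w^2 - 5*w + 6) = (w + 5)/(w - 2)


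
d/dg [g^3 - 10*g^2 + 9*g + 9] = 3*g^2 - 20*g + 9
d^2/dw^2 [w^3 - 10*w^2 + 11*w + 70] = 6*w - 20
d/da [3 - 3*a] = -3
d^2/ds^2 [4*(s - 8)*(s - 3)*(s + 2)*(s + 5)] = 48*s^2 - 96*s - 344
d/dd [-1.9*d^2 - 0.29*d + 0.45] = -3.8*d - 0.29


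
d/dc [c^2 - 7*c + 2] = 2*c - 7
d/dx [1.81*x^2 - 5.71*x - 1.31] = 3.62*x - 5.71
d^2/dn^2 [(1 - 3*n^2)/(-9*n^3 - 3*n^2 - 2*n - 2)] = 2*(243*n^6 - 648*n^4 - 612*n^3 - 135*n^2 + 36*n + 14)/(729*n^9 + 729*n^8 + 729*n^7 + 837*n^6 + 486*n^5 + 306*n^4 + 188*n^3 + 60*n^2 + 24*n + 8)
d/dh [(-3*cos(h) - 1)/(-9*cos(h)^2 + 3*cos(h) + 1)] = 9*(3*cos(h) + 2)*sin(h)*cos(h)/(9*sin(h)^2 + 3*cos(h) - 8)^2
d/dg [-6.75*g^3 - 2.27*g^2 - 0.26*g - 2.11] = -20.25*g^2 - 4.54*g - 0.26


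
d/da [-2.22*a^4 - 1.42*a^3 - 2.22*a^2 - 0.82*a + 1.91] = -8.88*a^3 - 4.26*a^2 - 4.44*a - 0.82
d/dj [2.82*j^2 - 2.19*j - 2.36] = 5.64*j - 2.19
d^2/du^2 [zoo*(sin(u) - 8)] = zoo*sin(u)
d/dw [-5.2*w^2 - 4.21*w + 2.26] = -10.4*w - 4.21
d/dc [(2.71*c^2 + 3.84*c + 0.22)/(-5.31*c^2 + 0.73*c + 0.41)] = (22.3687*c^2 + 4.5586*c + 1.4138)/(28.1961*c^4 - 7.7526*c^3 - 3.8213*c^2 + 0.5986*c + 0.1681)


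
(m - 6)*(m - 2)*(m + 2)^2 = m^4 - 4*m^3 - 16*m^2 + 16*m + 48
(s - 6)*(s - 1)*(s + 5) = s^3 - 2*s^2 - 29*s + 30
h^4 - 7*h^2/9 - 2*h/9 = h*(h - 1)*(h + 1/3)*(h + 2/3)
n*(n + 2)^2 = n^3 + 4*n^2 + 4*n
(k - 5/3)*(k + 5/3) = k^2 - 25/9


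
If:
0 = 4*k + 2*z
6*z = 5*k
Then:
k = 0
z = 0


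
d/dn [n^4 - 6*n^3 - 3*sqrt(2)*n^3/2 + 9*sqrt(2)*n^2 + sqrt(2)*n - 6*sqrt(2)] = 4*n^3 - 18*n^2 - 9*sqrt(2)*n^2/2 + 18*sqrt(2)*n + sqrt(2)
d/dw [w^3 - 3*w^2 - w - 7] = 3*w^2 - 6*w - 1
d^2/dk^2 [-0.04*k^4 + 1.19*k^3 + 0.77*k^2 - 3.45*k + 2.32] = -0.48*k^2 + 7.14*k + 1.54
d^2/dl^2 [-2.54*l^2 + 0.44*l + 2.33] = -5.08000000000000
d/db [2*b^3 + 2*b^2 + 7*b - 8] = 6*b^2 + 4*b + 7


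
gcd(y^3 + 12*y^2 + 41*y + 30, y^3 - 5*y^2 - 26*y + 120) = y + 5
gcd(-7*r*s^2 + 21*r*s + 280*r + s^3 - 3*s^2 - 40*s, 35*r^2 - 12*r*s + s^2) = 7*r - s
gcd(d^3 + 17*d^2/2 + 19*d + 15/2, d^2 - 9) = d + 3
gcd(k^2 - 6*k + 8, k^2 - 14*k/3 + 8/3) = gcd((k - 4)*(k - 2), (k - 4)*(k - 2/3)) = k - 4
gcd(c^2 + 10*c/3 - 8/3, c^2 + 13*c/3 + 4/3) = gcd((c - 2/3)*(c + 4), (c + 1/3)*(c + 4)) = c + 4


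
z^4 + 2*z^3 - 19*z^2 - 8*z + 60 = (z - 3)*(z - 2)*(z + 2)*(z + 5)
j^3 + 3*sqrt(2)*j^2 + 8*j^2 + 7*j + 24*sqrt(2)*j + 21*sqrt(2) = (j + 1)*(j + 7)*(j + 3*sqrt(2))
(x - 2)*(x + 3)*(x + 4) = x^3 + 5*x^2 - 2*x - 24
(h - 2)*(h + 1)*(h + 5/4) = h^3 + h^2/4 - 13*h/4 - 5/2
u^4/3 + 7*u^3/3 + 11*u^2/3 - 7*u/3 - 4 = (u/3 + 1)*(u - 1)*(u + 1)*(u + 4)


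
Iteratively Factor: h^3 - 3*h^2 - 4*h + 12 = (h - 2)*(h^2 - h - 6) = (h - 2)*(h + 2)*(h - 3)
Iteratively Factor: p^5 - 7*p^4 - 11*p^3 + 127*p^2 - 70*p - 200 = (p - 2)*(p^4 - 5*p^3 - 21*p^2 + 85*p + 100) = (p - 5)*(p - 2)*(p^3 - 21*p - 20) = (p - 5)*(p - 2)*(p + 1)*(p^2 - p - 20) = (p - 5)*(p - 2)*(p + 1)*(p + 4)*(p - 5)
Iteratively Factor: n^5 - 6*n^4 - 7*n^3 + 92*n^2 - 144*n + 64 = (n - 4)*(n^4 - 2*n^3 - 15*n^2 + 32*n - 16) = (n - 4)*(n - 1)*(n^3 - n^2 - 16*n + 16) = (n - 4)*(n - 1)*(n + 4)*(n^2 - 5*n + 4) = (n - 4)*(n - 1)^2*(n + 4)*(n - 4)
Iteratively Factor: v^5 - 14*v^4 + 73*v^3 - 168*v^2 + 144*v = (v - 3)*(v^4 - 11*v^3 + 40*v^2 - 48*v) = (v - 4)*(v - 3)*(v^3 - 7*v^2 + 12*v) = (v - 4)*(v - 3)^2*(v^2 - 4*v) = (v - 4)^2*(v - 3)^2*(v)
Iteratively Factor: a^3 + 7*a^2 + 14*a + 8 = (a + 1)*(a^2 + 6*a + 8) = (a + 1)*(a + 2)*(a + 4)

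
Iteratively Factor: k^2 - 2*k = (k)*(k - 2)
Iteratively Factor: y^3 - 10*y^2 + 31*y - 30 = (y - 5)*(y^2 - 5*y + 6) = (y - 5)*(y - 2)*(y - 3)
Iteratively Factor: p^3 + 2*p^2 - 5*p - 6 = (p + 3)*(p^2 - p - 2) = (p + 1)*(p + 3)*(p - 2)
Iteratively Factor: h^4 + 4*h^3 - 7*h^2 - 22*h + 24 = (h + 3)*(h^3 + h^2 - 10*h + 8) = (h - 1)*(h + 3)*(h^2 + 2*h - 8) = (h - 1)*(h + 3)*(h + 4)*(h - 2)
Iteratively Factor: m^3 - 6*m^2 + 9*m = (m - 3)*(m^2 - 3*m) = (m - 3)^2*(m)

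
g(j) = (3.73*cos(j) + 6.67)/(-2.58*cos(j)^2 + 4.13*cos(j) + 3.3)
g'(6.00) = 0.31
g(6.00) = 2.10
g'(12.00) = 0.45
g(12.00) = 1.98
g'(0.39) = -0.39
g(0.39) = 2.06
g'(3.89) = -19.43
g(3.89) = -3.54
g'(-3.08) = -0.21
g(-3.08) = -0.87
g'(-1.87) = -6.79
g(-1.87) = 3.00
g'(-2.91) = -0.91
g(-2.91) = -0.96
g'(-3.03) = -0.40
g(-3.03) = -0.88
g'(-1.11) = 0.08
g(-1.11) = 1.80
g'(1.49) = 0.94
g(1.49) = 1.93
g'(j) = (-5.16*sin(j)*cos(j) + 4.13*sin(j))*(3.73*cos(j) + 6.67)/(-2.58*cos(j)^2 + 4.13*cos(j) + 3.3)^2 - 3.73*sin(j)/(-2.58*cos(j)^2 + 4.13*cos(j) + 3.3) = (-9.6234*cos(j)^2 - 34.4172*cos(j) + 15.2381)*sin(j)/(6.6564*cos(j)^4 - 21.3108*cos(j)^3 + 0.0289000000000001*cos(j)^2 + 27.258*cos(j) + 10.89)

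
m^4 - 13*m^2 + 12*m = m*(m - 3)*(m - 1)*(m + 4)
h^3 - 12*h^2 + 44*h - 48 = (h - 6)*(h - 4)*(h - 2)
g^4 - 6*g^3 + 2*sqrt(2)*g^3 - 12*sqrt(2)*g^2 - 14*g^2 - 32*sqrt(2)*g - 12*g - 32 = (g - 8)*(g + 2)*(g + sqrt(2))^2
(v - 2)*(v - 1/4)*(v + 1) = v^3 - 5*v^2/4 - 7*v/4 + 1/2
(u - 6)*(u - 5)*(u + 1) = u^3 - 10*u^2 + 19*u + 30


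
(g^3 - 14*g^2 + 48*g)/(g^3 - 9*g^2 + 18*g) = (g - 8)/(g - 3)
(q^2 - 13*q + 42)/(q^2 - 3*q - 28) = (q - 6)/(q + 4)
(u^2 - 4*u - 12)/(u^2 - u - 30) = (u + 2)/(u + 5)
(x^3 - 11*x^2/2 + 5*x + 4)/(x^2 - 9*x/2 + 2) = (2*x^2 - 3*x - 2)/(2*x - 1)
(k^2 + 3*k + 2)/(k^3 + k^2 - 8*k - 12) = (k + 1)/(k^2 - k - 6)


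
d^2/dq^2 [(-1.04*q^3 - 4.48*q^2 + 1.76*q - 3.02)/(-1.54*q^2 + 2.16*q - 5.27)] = (-1.4210854715202e-14*q^4 + 14.280096*q^3 - 246.21048*q^2 + 198.731376*q + 187.937112)/(3.652264*q^6 - 15.367968*q^5 + 59.050068*q^4 - 115.258464*q^3 + 202.073934*q^2 - 179.968392*q + 146.363183)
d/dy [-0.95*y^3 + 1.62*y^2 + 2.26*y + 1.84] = -2.85*y^2 + 3.24*y + 2.26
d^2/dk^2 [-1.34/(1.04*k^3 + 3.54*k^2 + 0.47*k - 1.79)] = ((8.3616*k + 9.4872)*(1.04*k^3 + 3.54*k^2 + 0.47*k - 1.79) - 1.34*(3.12*k^2 + 7.08*k + 0.47)*(6.24*k^2 + 14.16*k + 0.94))/(1.04*k^3 + 3.54*k^2 + 0.47*k - 1.79)^3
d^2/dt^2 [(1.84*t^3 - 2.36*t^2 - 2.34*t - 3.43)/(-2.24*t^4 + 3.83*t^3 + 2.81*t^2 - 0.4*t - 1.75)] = (-18.464768*t^9 + 71.0492160000001*t^8 - 50.0774399999999*t^7 + 184.635112*t^6 - 634.4025*t^5 + 5.35163999999986*t^4 + 671.666332*t^3 + 219.735978*t^2 + 150.03723*t + 46.01065)/(11.239424*t^12 - 57.652224*t^11 + 56.27664*t^10 + 94.484545*t^9 - 64.844715*t^8 - 178.311669*t^7 + 15.637204*t^6 + 130.04907*t^5 + 44.599725*t^4 - 46.926125*t^3 - 24.976875*t^2 + 3.675*t + 5.359375)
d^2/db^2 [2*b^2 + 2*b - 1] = 4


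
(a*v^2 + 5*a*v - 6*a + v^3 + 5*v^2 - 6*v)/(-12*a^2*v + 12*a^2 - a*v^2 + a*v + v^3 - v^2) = (a*v + 6*a + v^2 + 6*v)/(-12*a^2 - a*v + v^2)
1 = 1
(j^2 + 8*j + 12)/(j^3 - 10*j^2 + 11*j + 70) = (j + 6)/(j^2 - 12*j + 35)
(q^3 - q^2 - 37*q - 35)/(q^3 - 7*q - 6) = (q^2 - 2*q - 35)/(q^2 - q - 6)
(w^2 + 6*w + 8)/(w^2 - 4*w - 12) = (w + 4)/(w - 6)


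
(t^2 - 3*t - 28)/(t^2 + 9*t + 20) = (t - 7)/(t + 5)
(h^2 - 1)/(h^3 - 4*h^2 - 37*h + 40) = (h + 1)/(h^2 - 3*h - 40)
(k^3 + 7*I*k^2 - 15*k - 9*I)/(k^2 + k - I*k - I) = (k^3 + 7*I*k^2 - 15*k - 9*I)/(k^2 + k - I*k - I)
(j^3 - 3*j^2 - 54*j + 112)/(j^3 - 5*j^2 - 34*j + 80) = (j + 7)/(j + 5)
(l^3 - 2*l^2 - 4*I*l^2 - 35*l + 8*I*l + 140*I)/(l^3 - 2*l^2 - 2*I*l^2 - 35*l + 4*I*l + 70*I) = (l - 4*I)/(l - 2*I)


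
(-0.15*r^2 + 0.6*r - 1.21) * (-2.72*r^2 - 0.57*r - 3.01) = 0.408*r^4 - 1.5465*r^3 + 3.4007*r^2 - 1.1163*r + 3.6421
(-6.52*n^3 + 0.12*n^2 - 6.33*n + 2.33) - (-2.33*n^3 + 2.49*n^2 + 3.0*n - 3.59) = -4.19*n^3 - 2.37*n^2 - 9.33*n + 5.92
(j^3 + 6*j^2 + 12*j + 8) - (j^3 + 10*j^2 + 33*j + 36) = -4*j^2 - 21*j - 28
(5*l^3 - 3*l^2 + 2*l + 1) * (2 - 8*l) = -40*l^4 + 34*l^3 - 22*l^2 - 4*l + 2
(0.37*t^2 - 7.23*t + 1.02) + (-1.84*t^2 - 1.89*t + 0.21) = -1.47*t^2 - 9.12*t + 1.23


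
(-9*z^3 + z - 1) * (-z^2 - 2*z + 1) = 9*z^5 + 18*z^4 - 10*z^3 - z^2 + 3*z - 1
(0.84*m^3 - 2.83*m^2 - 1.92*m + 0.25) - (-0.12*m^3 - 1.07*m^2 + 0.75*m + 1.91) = 0.96*m^3 - 1.76*m^2 - 2.67*m - 1.66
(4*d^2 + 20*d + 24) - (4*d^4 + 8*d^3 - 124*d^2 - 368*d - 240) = -4*d^4 - 8*d^3 + 128*d^2 + 388*d + 264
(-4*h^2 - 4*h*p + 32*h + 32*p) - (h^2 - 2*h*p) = -5*h^2 - 2*h*p + 32*h + 32*p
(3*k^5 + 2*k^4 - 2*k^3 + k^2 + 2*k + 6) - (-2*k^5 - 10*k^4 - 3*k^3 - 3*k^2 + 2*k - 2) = 5*k^5 + 12*k^4 + k^3 + 4*k^2 + 8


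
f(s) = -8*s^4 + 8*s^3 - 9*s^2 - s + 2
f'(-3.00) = 1133.00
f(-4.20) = -3234.62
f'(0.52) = -8.37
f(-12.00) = -180994.00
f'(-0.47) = 16.08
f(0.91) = -5.82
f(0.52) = -0.41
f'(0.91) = -21.62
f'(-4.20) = 2868.78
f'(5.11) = -3736.14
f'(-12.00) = 58967.00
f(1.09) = -10.72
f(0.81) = -3.91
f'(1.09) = -33.55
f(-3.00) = -940.00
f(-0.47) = -0.74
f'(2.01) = -200.08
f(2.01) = -101.99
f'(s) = -32*s^3 + 24*s^2 - 18*s - 1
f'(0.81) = -16.84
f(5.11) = -4625.39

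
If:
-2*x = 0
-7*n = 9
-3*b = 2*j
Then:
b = -2*j/3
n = -9/7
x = 0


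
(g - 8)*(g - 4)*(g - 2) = g^3 - 14*g^2 + 56*g - 64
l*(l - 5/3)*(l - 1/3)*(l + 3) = l^4 + l^3 - 49*l^2/9 + 5*l/3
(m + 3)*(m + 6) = m^2 + 9*m + 18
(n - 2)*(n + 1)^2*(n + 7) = n^4 + 7*n^3 - 3*n^2 - 23*n - 14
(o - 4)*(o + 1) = o^2 - 3*o - 4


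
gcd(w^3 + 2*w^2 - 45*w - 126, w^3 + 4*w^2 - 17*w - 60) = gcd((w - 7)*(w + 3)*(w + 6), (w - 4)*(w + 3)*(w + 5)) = w + 3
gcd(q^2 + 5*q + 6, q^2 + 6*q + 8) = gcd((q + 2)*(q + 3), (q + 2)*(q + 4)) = q + 2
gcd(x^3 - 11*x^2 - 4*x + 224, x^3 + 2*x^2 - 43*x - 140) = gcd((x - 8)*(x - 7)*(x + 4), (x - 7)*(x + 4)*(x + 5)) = x^2 - 3*x - 28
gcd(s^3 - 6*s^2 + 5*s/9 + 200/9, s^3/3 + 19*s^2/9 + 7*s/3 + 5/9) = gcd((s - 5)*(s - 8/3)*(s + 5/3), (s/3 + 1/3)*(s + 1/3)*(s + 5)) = 1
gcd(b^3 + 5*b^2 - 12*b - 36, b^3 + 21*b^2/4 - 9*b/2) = b + 6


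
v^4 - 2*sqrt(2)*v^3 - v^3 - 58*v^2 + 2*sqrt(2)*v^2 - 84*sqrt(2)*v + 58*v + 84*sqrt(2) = (v - 1)*(v - 7*sqrt(2))*(v + 2*sqrt(2))*(v + 3*sqrt(2))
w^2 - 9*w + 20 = (w - 5)*(w - 4)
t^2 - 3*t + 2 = (t - 2)*(t - 1)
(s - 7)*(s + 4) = s^2 - 3*s - 28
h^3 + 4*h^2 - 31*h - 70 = (h - 5)*(h + 2)*(h + 7)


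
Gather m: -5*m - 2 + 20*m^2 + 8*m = 20*m^2 + 3*m - 2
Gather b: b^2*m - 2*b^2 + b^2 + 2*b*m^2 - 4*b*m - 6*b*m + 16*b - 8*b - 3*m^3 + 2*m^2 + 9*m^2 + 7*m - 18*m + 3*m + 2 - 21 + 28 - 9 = b^2*(m - 1) + b*(2*m^2 - 10*m + 8) - 3*m^3 + 11*m^2 - 8*m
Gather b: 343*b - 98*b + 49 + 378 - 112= 245*b + 315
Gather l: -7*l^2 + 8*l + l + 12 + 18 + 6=-7*l^2 + 9*l + 36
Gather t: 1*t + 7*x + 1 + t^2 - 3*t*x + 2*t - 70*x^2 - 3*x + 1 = t^2 + t*(3 - 3*x) - 70*x^2 + 4*x + 2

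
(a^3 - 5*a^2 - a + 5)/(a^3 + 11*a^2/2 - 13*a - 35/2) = 2*(a^2 - 6*a + 5)/(2*a^2 + 9*a - 35)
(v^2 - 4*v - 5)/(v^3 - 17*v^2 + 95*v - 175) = (v + 1)/(v^2 - 12*v + 35)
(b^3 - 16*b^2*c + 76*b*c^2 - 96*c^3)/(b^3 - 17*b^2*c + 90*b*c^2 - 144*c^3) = (b - 2*c)/(b - 3*c)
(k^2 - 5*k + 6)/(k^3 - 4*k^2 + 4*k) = (k - 3)/(k*(k - 2))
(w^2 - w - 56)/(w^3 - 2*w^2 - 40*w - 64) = (w + 7)/(w^2 + 6*w + 8)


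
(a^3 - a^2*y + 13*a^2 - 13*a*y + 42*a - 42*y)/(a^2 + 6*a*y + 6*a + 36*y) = (a^2 - a*y + 7*a - 7*y)/(a + 6*y)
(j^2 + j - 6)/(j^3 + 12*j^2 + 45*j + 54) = (j - 2)/(j^2 + 9*j + 18)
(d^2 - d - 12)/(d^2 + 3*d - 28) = (d + 3)/(d + 7)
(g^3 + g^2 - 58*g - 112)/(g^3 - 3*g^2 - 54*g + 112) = (g + 2)/(g - 2)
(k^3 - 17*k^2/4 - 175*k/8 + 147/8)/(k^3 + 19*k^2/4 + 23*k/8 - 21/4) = (k - 7)/(k + 2)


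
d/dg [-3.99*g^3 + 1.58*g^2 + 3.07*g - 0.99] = -11.97*g^2 + 3.16*g + 3.07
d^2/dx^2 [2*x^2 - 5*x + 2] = 4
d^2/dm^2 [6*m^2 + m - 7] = 12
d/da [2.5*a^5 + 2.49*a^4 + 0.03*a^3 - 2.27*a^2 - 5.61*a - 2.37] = 12.5*a^4 + 9.96*a^3 + 0.09*a^2 - 4.54*a - 5.61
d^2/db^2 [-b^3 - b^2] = -6*b - 2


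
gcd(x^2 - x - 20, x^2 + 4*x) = x + 4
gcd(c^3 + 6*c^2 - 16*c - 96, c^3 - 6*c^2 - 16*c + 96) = c^2 - 16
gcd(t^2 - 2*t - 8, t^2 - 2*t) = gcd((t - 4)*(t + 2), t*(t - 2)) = 1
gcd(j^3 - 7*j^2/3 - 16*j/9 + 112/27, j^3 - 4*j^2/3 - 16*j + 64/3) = j - 4/3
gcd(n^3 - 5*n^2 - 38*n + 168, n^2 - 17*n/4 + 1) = n - 4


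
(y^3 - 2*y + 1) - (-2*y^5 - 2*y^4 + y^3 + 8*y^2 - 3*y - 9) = 2*y^5 + 2*y^4 - 8*y^2 + y + 10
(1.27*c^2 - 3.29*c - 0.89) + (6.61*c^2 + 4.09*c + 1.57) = 7.88*c^2 + 0.8*c + 0.68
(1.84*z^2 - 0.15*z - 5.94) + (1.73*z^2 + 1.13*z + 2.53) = 3.57*z^2 + 0.98*z - 3.41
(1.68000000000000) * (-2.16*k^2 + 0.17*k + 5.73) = -3.6288*k^2 + 0.2856*k + 9.6264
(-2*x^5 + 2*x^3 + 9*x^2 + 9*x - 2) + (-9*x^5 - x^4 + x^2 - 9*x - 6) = -11*x^5 - x^4 + 2*x^3 + 10*x^2 - 8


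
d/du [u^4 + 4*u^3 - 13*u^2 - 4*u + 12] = 4*u^3 + 12*u^2 - 26*u - 4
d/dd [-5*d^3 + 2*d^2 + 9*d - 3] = -15*d^2 + 4*d + 9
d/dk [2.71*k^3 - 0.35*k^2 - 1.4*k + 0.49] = 8.13*k^2 - 0.7*k - 1.4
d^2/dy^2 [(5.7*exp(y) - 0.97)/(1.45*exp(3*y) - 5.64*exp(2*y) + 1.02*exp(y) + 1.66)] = (47.937*exp(6*y) - 158.198625*exp(5*y) + 234.85278*exp(4*y) - 271.858248*exp(3*y) + 357.947838*exp(2*y) - 46.98654*exp(y) + 17.349324)*exp(y)/(3.048625*exp(9*y) - 35.5743*exp(8*y) + 144.80541*exp(7*y) - 218.985054*exp(6*y) + 20.410236*exp(5*y) + 155.53908*exp(4*y) - 44.24982*exp(3*y) - 41.44356*exp(2*y) + 8.432136*exp(y) + 4.574296)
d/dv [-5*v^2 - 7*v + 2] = -10*v - 7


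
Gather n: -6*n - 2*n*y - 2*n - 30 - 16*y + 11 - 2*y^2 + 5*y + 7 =n*(-2*y - 8) - 2*y^2 - 11*y - 12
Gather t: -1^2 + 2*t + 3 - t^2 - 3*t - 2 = -t^2 - t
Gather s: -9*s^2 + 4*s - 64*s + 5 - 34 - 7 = -9*s^2 - 60*s - 36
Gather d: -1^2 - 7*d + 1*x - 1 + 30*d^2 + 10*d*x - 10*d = 30*d^2 + d*(10*x - 17) + x - 2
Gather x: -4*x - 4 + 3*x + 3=-x - 1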